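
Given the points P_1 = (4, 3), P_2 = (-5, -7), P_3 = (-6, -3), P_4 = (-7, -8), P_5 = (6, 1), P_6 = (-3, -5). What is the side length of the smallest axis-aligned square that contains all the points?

The bounding box has width 13 and height 11.
An axis-aligned square enclosing the set must have side ≥ max(width, height).
So the minimum side is max(13, 11) = 13.

13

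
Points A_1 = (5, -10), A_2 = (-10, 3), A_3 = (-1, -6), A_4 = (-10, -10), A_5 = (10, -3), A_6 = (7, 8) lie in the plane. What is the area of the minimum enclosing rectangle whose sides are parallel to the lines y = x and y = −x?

490

In coordinates u = x + y, v = x − y the rectangle is axis-aligned; the map (x,y)→(u,v) scales areas by 2.
u-values: -5, -7, -7, -20, 7, 15; range = 15 − (-20) = 35.
v-values: 15, -13, 5, 0, 13, -1; range = 15 − (-13) = 28.
Area = (35 × 28) / 2 = 490.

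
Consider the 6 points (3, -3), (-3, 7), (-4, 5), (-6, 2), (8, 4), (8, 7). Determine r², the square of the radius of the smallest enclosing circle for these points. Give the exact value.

The minimum enclosing circle of a finite set is fixed by two of the points (as a diameter) or three (as a circumcircle).
The minimum enclosing circle is determined by three boundary points: (3, -3), (-6, 2), (8, 7).
Their circumcentre is (51/46, 193/46) with r² = 58565/1058.
The farthest remaining point (8, 4) is at distance² 50285/1058 ≤ 58565/1058.

58565/1058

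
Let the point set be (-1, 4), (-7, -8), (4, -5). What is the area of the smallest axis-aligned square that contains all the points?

144

The bounding box has width 11 and height 12.
An axis-aligned square enclosing the set must have side ≥ max(width, height).
So the minimum side is max(11, 12) = 12.
Area = 12² = 144.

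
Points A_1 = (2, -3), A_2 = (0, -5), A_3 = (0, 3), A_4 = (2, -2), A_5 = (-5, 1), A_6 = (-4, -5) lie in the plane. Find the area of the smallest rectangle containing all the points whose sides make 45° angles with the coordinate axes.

66

In coordinates u = x + y, v = x − y the rectangle is axis-aligned; the map (x,y)→(u,v) scales areas by 2.
u-values: -1, -5, 3, 0, -4, -9; range = 3 − (-9) = 12.
v-values: 5, 5, -3, 4, -6, 1; range = 5 − (-6) = 11.
Area = (12 × 11) / 2 = 66.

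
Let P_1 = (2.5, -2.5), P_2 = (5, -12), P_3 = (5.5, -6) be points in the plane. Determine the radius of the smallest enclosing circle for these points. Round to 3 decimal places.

4.912

Side lengths²: P_1P_2² = 96.5, P_1P_3² = 21.25, P_2P_3² = 36.25.
Since P_1P_2² = 96.5 ≥ 36.25 + 21.25 = 57.5, the angle opposite P_1P_2 is not acute, so the smallest enclosing circle has P_1P_2 as diameter.
Centre = midpoint of P_1P_2 = (3.75, -7.25), r² = 96.5/4 = 24.125.
r = √(24.125) ≈ 4.912.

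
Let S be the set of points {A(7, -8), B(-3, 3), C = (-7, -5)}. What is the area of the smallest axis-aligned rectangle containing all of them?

x ranges over [-7, 7], width 14.
y ranges over [-8, 3], height 11.
Area = 14 × 11 = 154.

154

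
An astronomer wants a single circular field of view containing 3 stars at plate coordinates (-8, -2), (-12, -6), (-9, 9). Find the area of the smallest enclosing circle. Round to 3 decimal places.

183.783

Call the three points A, B, C in the order given.
Side lengths²: AB² = 32, AC² = 122, BC² = 234.
Since BC² = 234 ≥ 122 + 32 = 154, the angle opposite BC is not acute, so the smallest enclosing circle has BC as diameter.
Centre = midpoint of BC = (-10.5, 1.5), r² = 234/4 = 58.5.
Area = π·r² = π·58.5 ≈ 183.783.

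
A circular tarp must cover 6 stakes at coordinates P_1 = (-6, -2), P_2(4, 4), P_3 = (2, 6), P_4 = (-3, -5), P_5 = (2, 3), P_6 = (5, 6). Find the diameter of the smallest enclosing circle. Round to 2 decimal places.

By Welzl's lemma the MEC is supported by two points (diametrically opposite) or three points (on a circumcircle).
The minimum enclosing circle is determined by three boundary points: P_1, P_4, P_6.
Their circumcentre is (5/38, 43/38) with r² = 34225/722.
The farthest remaining point P_3 is at distance² 19633/722 ≤ 34225/722.
Diameter = 2r = 2√(34225/722) ≈ 13.77.

13.77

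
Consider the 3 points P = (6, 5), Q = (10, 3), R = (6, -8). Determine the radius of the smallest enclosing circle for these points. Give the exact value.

6.5

Side lengths²: PQ² = 20, PR² = 169, QR² = 137.
Since PR² = 169 ≥ 137 + 20 = 157, the angle opposite PR is not acute, so the smallest enclosing circle has PR as diameter.
Centre = midpoint of PR = (6, -1.5), r² = 169/4 = 42.25.
r = √(42.25) = 6.5.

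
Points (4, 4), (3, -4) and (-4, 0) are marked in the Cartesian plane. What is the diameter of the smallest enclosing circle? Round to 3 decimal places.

9.690

Call the three points A, B, C in the order given.
Side lengths²: AB² = 65, AC² = 80, BC² = 65.
Since AC² = 80 < 65 + 65 = 130, the triangle is acute, so the smallest enclosing circle is the circumcircle.
Circumcentre = (5/6, 1/3), r² = 845/36.
Diameter = 2r = 2√(845/36) ≈ 9.690.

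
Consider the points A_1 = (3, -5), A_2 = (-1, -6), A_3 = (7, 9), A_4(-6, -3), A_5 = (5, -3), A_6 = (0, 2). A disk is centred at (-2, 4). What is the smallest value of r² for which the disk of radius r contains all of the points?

106

The required radius is the distance from (-2, 4) to the farthest point.
Squared distances: 106, 101, 106, 65, 98, 8.
Maximum is 106, attained at A_1.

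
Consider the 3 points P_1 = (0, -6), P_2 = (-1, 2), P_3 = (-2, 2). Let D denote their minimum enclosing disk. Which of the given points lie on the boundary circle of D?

P_1, P_3

Side lengths²: P_1P_2² = 65, P_1P_3² = 68, P_2P_3² = 1.
Since P_1P_3² = 68 ≥ 65 + 1 = 66, the angle opposite P_1P_3 is not acute, so the smallest enclosing circle has P_1P_3 as diameter.
Centre = midpoint of P_1P_3 = (-1, -2), r² = 68/4 = 17.
The points at distance exactly r from the centre are P_1, P_3 — 2 points.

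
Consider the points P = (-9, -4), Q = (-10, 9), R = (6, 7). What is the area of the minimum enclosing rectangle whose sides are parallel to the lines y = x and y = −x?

234

In coordinates u = x + y, v = x − y the rectangle is axis-aligned; the map (x,y)→(u,v) scales areas by 2.
u-values: -13, -1, 13; range = 13 − (-13) = 26.
v-values: -5, -19, -1; range = -1 − (-19) = 18.
Area = (26 × 18) / 2 = 234.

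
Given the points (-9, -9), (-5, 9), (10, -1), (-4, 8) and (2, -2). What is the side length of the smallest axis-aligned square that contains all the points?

The bounding box has width 19 and height 18.
An axis-aligned square enclosing the set must have side ≥ max(width, height).
So the minimum side is max(19, 18) = 19.

19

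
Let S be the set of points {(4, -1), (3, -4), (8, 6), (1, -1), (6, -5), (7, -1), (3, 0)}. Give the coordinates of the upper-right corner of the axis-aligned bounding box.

x-range [1, 8], y-range [-5, 6].
The upper-right corner is (8, 6).

(8, 6)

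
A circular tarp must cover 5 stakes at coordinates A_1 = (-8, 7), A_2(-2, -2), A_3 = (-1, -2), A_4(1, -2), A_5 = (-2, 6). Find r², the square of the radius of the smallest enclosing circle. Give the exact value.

40.5

The minimum enclosing circle of a finite set is fixed by two of the points (as a diameter) or three (as a circumcircle).
The farthest pair is A_1–A_4 with squared distance 162. The circle on this segment as diameter has centre (-3.5, 2.5) and r² = 162/4 = 40.5.
Check A_2: distance² to centre = 22.5 ≤ 40.5, so it lies inside.
All remaining points lie in this disk, and no smaller disk contains both endpoints, so this is the minimum enclosing circle.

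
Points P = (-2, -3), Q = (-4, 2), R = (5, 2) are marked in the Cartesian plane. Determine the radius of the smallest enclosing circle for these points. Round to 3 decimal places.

4.632

Side lengths²: PQ² = 29, PR² = 74, QR² = 81.
Since QR² = 81 < 74 + 29 = 103, the triangle is acute, so the smallest enclosing circle is the circumcircle.
Circumcentre = (0.5, 0.9), r² = 21.46.
r = √(21.46) ≈ 4.632.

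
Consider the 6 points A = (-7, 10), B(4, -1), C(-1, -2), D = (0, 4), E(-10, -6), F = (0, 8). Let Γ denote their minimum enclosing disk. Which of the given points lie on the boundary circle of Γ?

A, B, E

The minimum enclosing circle of a finite set is fixed by two of the points (as a diameter) or three (as a circumcircle).
The minimum enclosing circle is determined by three boundary points: A, B, E.
Their circumcentre is (-179/38, 49/38) with r² = 58565/722.
The farthest remaining point F is at distance² 48533/722 ≤ 58565/722.
The points at distance exactly r from the centre are A, B, E — 3 points.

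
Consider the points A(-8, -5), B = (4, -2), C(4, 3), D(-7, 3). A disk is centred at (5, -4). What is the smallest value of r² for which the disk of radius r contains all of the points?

193

The required radius is the distance from (5, -4) to the farthest point.
Squared distances: 170, 5, 50, 193.
Maximum is 193, attained at D.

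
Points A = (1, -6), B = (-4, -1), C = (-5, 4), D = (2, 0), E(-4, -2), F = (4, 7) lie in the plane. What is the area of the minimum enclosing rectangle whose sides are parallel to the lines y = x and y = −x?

136

In coordinates u = x + y, v = x − y the rectangle is axis-aligned; the map (x,y)→(u,v) scales areas by 2.
u-values: -5, -5, -1, 2, -6, 11; range = 11 − (-6) = 17.
v-values: 7, -3, -9, 2, -2, -3; range = 7 − (-9) = 16.
Area = (17 × 16) / 2 = 136.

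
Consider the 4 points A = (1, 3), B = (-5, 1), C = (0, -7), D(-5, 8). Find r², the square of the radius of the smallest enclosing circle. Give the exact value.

By Welzl's lemma the MEC is supported by two points (diametrically opposite) or three points (on a circumcircle).
The farthest pair is C–D with squared distance 250. The circle on this segment as diameter has centre (-2.5, 0.5) and r² = 250/4 = 62.5.
Check A: distance² to centre = 18.5 ≤ 62.5, so it lies inside.
All remaining points lie in this disk, and no smaller disk contains both endpoints, so this is the minimum enclosing circle.

62.5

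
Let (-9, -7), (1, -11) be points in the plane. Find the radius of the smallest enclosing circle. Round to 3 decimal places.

The smallest circle enclosing two points has them as diameter endpoints.
Centre = midpoint = (-4, -9); r² = |(-9, -7)−(1, -11)|²/4 = 116/4 = 29.
r = √29 ≈ 5.385.

5.385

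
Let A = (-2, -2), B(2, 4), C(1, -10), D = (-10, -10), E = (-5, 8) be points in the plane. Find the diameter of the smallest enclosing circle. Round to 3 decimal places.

19.692

The minimum enclosing circle of a finite set is fixed by two of the points (as a diameter) or three (as a circumcircle).
The minimum enclosing circle is determined by three boundary points: C, D, E.
Their circumcentre is (-4.5, -11/6) with r² = 1745/18.
The farthest remaining point B is at distance² 1373/18 ≤ 1745/18.
Diameter = 2r = 2√(1745/18) ≈ 19.692.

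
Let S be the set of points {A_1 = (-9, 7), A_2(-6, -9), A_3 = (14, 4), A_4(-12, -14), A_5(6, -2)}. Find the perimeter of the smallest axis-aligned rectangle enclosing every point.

Width = max x − min x = 14 − (-12) = 26.
Height = max y − min y = 7 − (-14) = 21.
Perimeter = 2(26 + 21) = 94.

94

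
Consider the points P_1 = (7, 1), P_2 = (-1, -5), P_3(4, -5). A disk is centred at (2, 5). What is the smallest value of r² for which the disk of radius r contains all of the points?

The required radius is the distance from (2, 5) to the farthest point.
Squared distances: 41, 109, 104.
Maximum is 109, attained at P_2.

109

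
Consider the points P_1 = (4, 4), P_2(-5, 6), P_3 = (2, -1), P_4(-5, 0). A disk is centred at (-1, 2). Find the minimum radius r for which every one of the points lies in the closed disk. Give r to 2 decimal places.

The required radius is the distance from (-1, 2) to the farthest point.
Squared distances: 29, 32, 18, 20.
Maximum is 32, attained at P_2.
r = √32 ≈ 5.66.

5.66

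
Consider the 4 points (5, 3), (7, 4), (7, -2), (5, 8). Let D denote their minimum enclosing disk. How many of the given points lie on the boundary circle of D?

The minimum enclosing circle of a finite set is fixed by two of the points (as a diameter) or three (as a circumcircle).
The farthest pair is (7, -2)–(5, 8) with squared distance 104. The circle on this segment as diameter has centre (6, 3) and r² = 104/4 = 26.
Check (5, 3): distance² to centre = 1 ≤ 26, so it lies inside.
All remaining points lie in this disk, and no smaller disk contains both endpoints, so this is the minimum enclosing circle.
The points at distance exactly r from the centre are (7, -2), (5, 8) — 2 points.

2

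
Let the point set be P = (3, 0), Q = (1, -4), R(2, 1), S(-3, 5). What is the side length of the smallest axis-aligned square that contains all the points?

The bounding box has width 6 and height 9.
An axis-aligned square enclosing the set must have side ≥ max(width, height).
So the minimum side is max(6, 9) = 9.

9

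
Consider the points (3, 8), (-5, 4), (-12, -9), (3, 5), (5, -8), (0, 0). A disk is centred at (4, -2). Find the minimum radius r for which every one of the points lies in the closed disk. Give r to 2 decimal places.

The required radius is the distance from (4, -2) to the farthest point.
Squared distances: 101, 117, 305, 50, 37, 20.
Maximum is 305, attained at (-12, -9).
r = √305 ≈ 17.46.

17.46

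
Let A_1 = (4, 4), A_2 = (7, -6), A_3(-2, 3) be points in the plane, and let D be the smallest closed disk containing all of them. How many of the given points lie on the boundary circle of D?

Side lengths²: A_1A_2² = 109, A_1A_3² = 37, A_2A_3² = 162.
Since A_2A_3² = 162 ≥ 109 + 37 = 146, the angle opposite A_2A_3 is not acute, so the smallest enclosing circle has A_2A_3 as diameter.
Centre = midpoint of A_2A_3 = (2.5, -1.5), r² = 162/4 = 40.5.
The points at distance exactly r from the centre are A_2, A_3 — 2 points.

2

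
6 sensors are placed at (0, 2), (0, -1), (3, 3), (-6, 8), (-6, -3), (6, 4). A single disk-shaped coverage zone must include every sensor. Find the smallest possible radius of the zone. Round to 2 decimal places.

7.32

A smallest enclosing disk is always determined by at most three of the input points on its boundary.
The minimum enclosing circle is determined by three boundary points: (-6, 8), (-6, -3), (6, 4).
Their circumcentre is (-7/6, 2.5) with r² = 965/18.
The farthest remaining point (3, 3) is at distance² 317/18 ≤ 965/18.
r = √(965/18) ≈ 7.32.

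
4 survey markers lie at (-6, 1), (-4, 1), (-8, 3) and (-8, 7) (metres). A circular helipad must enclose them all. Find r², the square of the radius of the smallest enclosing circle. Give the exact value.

A smallest enclosing disk is always determined by at most three of the input points on its boundary.
The farthest pair is (-4, 1)–(-8, 7) with squared distance 52. The circle on this segment as diameter has centre (-6, 4) and r² = 52/4 = 13.
Check (-6, 1): distance² to centre = 9 ≤ 13, so it lies inside.
All remaining points lie in this disk, and no smaller disk contains both endpoints, so this is the minimum enclosing circle.

13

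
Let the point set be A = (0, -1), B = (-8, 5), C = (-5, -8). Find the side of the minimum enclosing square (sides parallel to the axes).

13

The bounding box has width 8 and height 13.
An axis-aligned square enclosing the set must have side ≥ max(width, height).
So the minimum side is max(8, 13) = 13.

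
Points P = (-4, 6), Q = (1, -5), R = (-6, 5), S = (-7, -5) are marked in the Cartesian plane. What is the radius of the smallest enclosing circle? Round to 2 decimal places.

By Welzl's lemma the MEC is supported by two points (diametrically opposite) or three points (on a circumcircle).
The minimum enclosing circle is determined by three boundary points: P, Q, S.
Their circumcentre is (-3, -2/11) with r² = 4745/121.
The farthest remaining point R is at distance² 4338/121 ≤ 4745/121.
r = √(4745/121) ≈ 6.26.

6.26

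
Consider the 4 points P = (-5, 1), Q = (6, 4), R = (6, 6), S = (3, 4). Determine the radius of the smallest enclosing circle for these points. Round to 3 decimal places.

The farthest pair is P–R with squared distance 146. The circle on this segment as diameter has centre (0.5, 3.5) and r² = 146/4 = 36.5.
Check Q: distance² to centre = 30.5 ≤ 36.5, so it lies inside.
All remaining points lie in this disk, and no smaller disk contains both endpoints, so this is the minimum enclosing circle.
r = √(36.5) ≈ 6.042.

6.042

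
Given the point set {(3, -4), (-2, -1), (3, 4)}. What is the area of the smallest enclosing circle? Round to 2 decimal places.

Call the three points A, B, C in the order given.
Side lengths²: AB² = 34, AC² = 64, BC² = 50.
Since AC² = 64 < 50 + 34 = 84, the triangle is acute, so the smallest enclosing circle is the circumcircle.
Circumcentre = (2, 0), r² = 17.
Area = π·r² = π·17 ≈ 53.41.

53.41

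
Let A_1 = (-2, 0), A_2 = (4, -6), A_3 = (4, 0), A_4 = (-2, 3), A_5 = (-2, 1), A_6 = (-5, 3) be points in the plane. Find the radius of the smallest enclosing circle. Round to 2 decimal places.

By Welzl's lemma the MEC is supported by two points (diametrically opposite) or three points (on a circumcircle).
The farthest pair is A_2–A_6 with squared distance 162. The circle on this segment as diameter has centre (-0.5, -1.5) and r² = 162/4 = 40.5.
Check A_1: distance² to centre = 4.5 ≤ 40.5, so it lies inside.
All remaining points lie in this disk, and no smaller disk contains both endpoints, so this is the minimum enclosing circle.
r = √(40.5) ≈ 6.36.

6.36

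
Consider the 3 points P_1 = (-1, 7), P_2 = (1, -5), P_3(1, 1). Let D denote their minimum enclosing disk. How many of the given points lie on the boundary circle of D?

Side lengths²: P_1P_2² = 148, P_1P_3² = 40, P_2P_3² = 36.
Since P_1P_2² = 148 ≥ 40 + 36 = 76, the angle opposite P_1P_2 is not acute, so the smallest enclosing circle has P_1P_2 as diameter.
Centre = midpoint of P_1P_2 = (0, 1), r² = 148/4 = 37.
The points at distance exactly r from the centre are P_1, P_2 — 2 points.

2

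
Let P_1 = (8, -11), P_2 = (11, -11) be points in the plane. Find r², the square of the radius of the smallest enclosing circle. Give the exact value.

2.25

The smallest circle enclosing two points has them as diameter endpoints.
Centre = midpoint = (9.5, -11); r² = |P_1P_2|²/4 = 9/4 = 2.25.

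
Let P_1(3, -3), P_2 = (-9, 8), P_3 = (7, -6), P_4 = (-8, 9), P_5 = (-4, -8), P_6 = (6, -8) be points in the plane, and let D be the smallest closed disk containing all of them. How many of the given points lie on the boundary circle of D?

2

A smallest enclosing disk is always determined by at most three of the input points on its boundary.
The farthest pair is P_4–P_6 with squared distance 485. The circle on this segment as diameter has centre (-1, 0.5) and r² = 485/4 = 121.25.
Check P_1: distance² to centre = 28.25 ≤ 121.25, so it lies inside.
All remaining points lie in this disk, and no smaller disk contains both endpoints, so this is the minimum enclosing circle.
The points at distance exactly r from the centre are P_4, P_6 — 2 points.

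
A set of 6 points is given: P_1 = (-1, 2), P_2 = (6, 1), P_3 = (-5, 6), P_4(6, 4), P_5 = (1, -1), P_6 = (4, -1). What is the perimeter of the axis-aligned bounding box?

Width = max x − min x = 6 − (-5) = 11.
Height = max y − min y = 6 − (-1) = 7.
Perimeter = 2(11 + 7) = 36.

36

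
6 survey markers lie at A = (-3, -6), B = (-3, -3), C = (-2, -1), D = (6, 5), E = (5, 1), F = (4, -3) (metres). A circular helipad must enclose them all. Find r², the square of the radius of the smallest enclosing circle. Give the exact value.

50.5

The farthest pair is A–D with squared distance 202. The circle on this segment as diameter has centre (1.5, -0.5) and r² = 202/4 = 50.5.
Check B: distance² to centre = 26.5 ≤ 50.5, so it lies inside.
All remaining points lie in this disk, and no smaller disk contains both endpoints, so this is the minimum enclosing circle.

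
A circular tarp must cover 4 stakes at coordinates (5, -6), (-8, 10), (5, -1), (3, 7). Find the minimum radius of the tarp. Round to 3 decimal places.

10.308

The farthest pair is (5, -6)–(-8, 10) with squared distance 425. The circle on this segment as diameter has centre (-1.5, 2) and r² = 425/4 = 106.25.
Check (5, -1): distance² to centre = 51.25 ≤ 106.25, so it lies inside.
All remaining points lie in this disk, and no smaller disk contains both endpoints, so this is the minimum enclosing circle.
r = √(106.25) ≈ 10.308.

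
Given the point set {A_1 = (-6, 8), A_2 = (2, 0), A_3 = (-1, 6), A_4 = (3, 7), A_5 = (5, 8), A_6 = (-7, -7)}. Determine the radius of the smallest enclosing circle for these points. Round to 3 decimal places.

A smallest enclosing disk is always determined by at most three of the input points on its boundary.
The farthest pair is A_5–A_6 with squared distance 369. The circle on this segment as diameter has centre (-1, 0.5) and r² = 369/4 = 92.25.
Check A_1: distance² to centre = 81.25 ≤ 92.25, so it lies inside.
All remaining points lie in this disk, and no smaller disk contains both endpoints, so this is the minimum enclosing circle.
r = √(92.25) ≈ 9.605.

9.605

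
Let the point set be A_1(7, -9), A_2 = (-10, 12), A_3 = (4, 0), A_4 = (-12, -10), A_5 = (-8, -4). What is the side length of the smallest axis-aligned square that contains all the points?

22

The bounding box has width 19 and height 22.
An axis-aligned square enclosing the set must have side ≥ max(width, height).
So the minimum side is max(19, 22) = 22.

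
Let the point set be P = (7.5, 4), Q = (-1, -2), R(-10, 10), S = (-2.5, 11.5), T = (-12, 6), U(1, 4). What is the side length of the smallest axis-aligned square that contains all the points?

19.5

The bounding box has width 19.5 and height 13.5.
An axis-aligned square enclosing the set must have side ≥ max(width, height).
So the minimum side is max(19.5, 13.5) = 19.5.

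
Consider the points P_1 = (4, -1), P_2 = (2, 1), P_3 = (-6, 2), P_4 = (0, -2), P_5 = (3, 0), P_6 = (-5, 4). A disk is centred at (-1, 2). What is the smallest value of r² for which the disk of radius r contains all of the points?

The required radius is the distance from (-1, 2) to the farthest point.
Squared distances: 34, 10, 25, 17, 20, 20.
Maximum is 34, attained at P_1.

34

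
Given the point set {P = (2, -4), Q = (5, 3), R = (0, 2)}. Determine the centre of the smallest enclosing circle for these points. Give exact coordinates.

Side lengths²: PQ² = 58, PR² = 40, QR² = 26.
Since PQ² = 58 < 40 + 26 = 66, the triangle is acute, so the smallest enclosing circle is the circumcircle.
Circumcentre = (3.0625, -0.3125), r² = 14.7265625.
Centre = (3.0625, -0.3125).

(3.0625, -0.3125)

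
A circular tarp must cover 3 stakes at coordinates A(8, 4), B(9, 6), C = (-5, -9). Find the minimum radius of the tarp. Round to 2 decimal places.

10.26

Side lengths²: AB² = 5, AC² = 338, BC² = 421.
Since BC² = 421 ≥ 338 + 5 = 343, the angle opposite BC is not acute, so the smallest enclosing circle has BC as diameter.
Centre = midpoint of BC = (2, -1.5), r² = 421/4 = 105.25.
r = √(105.25) ≈ 10.26.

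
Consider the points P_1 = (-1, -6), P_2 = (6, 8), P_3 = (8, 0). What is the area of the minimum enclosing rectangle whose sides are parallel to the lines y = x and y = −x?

In coordinates u = x + y, v = x − y the rectangle is axis-aligned; the map (x,y)→(u,v) scales areas by 2.
u-values: -7, 14, 8; range = 14 − (-7) = 21.
v-values: 5, -2, 8; range = 8 − (-2) = 10.
Area = (21 × 10) / 2 = 105.

105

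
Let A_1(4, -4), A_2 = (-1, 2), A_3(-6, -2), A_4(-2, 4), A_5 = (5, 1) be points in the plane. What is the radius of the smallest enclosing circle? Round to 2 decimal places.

The farthest pair is A_3–A_5 with squared distance 130. The circle on this segment as diameter has centre (-0.5, -0.5) and r² = 130/4 = 32.5.
Check A_1: distance² to centre = 32.5 ≤ 32.5, so it lies inside.
All remaining points lie in this disk, and no smaller disk contains both endpoints, so this is the minimum enclosing circle.
r = √(32.5) ≈ 5.70.

5.70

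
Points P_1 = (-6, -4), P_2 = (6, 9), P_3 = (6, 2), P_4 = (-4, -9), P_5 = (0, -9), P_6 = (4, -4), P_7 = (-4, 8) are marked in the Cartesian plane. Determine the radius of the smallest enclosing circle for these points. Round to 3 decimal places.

The minimum enclosing circle of a finite set is fixed by two of the points (as a diameter) or three (as a circumcircle).
The farthest pair is P_2–P_4 with squared distance 424. The circle on this segment as diameter has centre (1, 0) and r² = 424/4 = 106.
Check P_1: distance² to centre = 65 ≤ 106, so it lies inside.
All remaining points lie in this disk, and no smaller disk contains both endpoints, so this is the minimum enclosing circle.
r = √106 ≈ 10.296.

10.296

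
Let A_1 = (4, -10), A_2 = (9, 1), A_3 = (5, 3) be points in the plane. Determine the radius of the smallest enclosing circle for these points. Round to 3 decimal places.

Side lengths²: A_1A_2² = 146, A_1A_3² = 170, A_2A_3² = 20.
Since A_1A_3² = 170 ≥ 146 + 20 = 166, the angle opposite A_1A_3 is not acute, so the smallest enclosing circle has A_1A_3 as diameter.
Centre = midpoint of A_1A_3 = (4.5, -3.5), r² = 170/4 = 42.5.
r = √(42.5) ≈ 6.519.

6.519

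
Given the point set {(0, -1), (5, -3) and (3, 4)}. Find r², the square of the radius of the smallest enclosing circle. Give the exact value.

Call the three points A, B, C in the order given.
Side lengths²: AB² = 29, AC² = 34, BC² = 53.
Since BC² = 53 < 34 + 29 = 63, the triangle is acute, so the smallest enclosing circle is the circumcircle.
Circumcentre = (213/62, 21/62), r² = 26129/1922.

26129/1922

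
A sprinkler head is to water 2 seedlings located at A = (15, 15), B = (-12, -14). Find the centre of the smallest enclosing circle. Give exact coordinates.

(1.5, 0.5)

The smallest circle enclosing two points has them as diameter endpoints.
Centre = midpoint = (1.5, 0.5); r² = |AB|²/4 = 1570/4 = 392.5.
Centre = (1.5, 0.5).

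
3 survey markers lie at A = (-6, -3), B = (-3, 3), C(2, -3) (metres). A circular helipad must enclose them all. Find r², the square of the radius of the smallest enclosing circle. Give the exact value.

19.0625

Side lengths²: AB² = 45, AC² = 64, BC² = 61.
Since AC² = 64 < 61 + 45 = 106, the triangle is acute, so the smallest enclosing circle is the circumcircle.
Circumcentre = (-2, -1.25), r² = 19.0625.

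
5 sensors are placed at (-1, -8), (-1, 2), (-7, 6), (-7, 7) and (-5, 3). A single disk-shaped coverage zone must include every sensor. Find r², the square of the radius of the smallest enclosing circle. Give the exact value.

The farthest pair is (-1, -8)–(-7, 7) with squared distance 261. The circle on this segment as diameter has centre (-4, -0.5) and r² = 261/4 = 65.25.
Check (-1, 2): distance² to centre = 15.25 ≤ 65.25, so it lies inside.
All remaining points lie in this disk, and no smaller disk contains both endpoints, so this is the minimum enclosing circle.

65.25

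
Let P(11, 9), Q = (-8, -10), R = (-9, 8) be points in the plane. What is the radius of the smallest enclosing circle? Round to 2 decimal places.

13.44

Side lengths²: PQ² = 722, PR² = 401, QR² = 325.
Since PQ² = 722 < 401 + 325 = 726, the triangle is acute, so the smallest enclosing circle is the circumcircle.
Circumcentre = (55/38, -17/38), r² = 130325/722.
r = √(130325/722) ≈ 13.44.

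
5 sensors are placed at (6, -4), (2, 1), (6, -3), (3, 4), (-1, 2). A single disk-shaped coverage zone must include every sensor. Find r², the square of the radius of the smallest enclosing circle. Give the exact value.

The minimum enclosing circle of a finite set is fixed by two of the points (as a diameter) or three (as a circumcircle).
The minimum enclosing circle is determined by three boundary points: (6, -4), (3, 4), (-1, 2).
Their circumcentre is (107/38, -12/19) with r² = 31025/1444.
The farthest remaining point (6, -3) is at distance² 22741/1444 ≤ 31025/1444.

31025/1444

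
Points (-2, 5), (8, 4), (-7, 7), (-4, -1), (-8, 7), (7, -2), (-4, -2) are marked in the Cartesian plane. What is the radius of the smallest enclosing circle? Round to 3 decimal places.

8.746

A smallest enclosing disk is always determined by at most three of the input points on its boundary.
The farthest pair is (-8, 7)–(7, -2) with squared distance 306. The circle on this segment as diameter has centre (-0.5, 2.5) and r² = 306/4 = 76.5.
Check (-2, 5): distance² to centre = 8.5 ≤ 76.5, so it lies inside.
All remaining points lie in this disk, and no smaller disk contains both endpoints, so this is the minimum enclosing circle.
r = √(76.5) ≈ 8.746.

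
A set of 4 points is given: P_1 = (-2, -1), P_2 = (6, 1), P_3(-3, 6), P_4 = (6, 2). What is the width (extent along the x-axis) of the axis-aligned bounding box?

9

max x = 6, min x = -3, so width = 9.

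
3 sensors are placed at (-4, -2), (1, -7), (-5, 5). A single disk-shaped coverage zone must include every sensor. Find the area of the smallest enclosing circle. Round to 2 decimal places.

Call the three points A, B, C in the order given.
Side lengths²: AB² = 50, AC² = 50, BC² = 180.
Since BC² = 180 ≥ 50 + 50 = 100, the angle opposite BC is not acute, so the smallest enclosing circle has BC as diameter.
Centre = midpoint of BC = (-2, -1), r² = 180/4 = 45.
Area = π·r² = π·45 ≈ 141.37.

141.37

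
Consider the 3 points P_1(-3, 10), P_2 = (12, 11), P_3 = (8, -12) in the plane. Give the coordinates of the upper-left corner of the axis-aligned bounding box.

x-range [-3, 12], y-range [-12, 11].
The upper-left corner is (-3, 11).

(-3, 11)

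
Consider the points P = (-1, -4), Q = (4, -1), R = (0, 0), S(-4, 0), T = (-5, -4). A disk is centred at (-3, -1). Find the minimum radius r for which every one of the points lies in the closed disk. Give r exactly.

7

The required radius is the distance from (-3, -1) to the farthest point.
Squared distances: 13, 49, 10, 2, 13.
Maximum is 49, attained at Q.
r = √49 = 7.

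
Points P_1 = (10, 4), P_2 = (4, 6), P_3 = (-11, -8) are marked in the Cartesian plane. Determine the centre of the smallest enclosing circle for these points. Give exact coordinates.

Side lengths²: P_1P_2² = 40, P_1P_3² = 585, P_2P_3² = 421.
Since P_1P_3² = 585 ≥ 421 + 40 = 461, the angle opposite P_1P_3 is not acute, so the smallest enclosing circle has P_1P_3 as diameter.
Centre = midpoint of P_1P_3 = (-0.5, -2), r² = 585/4 = 146.25.
Centre = (-0.5, -2).

(-0.5, -2)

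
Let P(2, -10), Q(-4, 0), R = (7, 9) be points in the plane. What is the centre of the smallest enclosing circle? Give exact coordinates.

(4.5, -0.5)

Side lengths²: PQ² = 136, PR² = 386, QR² = 202.
Since PR² = 386 ≥ 202 + 136 = 338, the angle opposite PR is not acute, so the smallest enclosing circle has PR as diameter.
Centre = midpoint of PR = (4.5, -0.5), r² = 386/4 = 96.5.
Centre = (4.5, -0.5).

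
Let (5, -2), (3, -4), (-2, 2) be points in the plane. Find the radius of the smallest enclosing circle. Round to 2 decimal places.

4.05

Call the three points A, B, C in the order given.
Side lengths²: AB² = 8, AC² = 65, BC² = 61.
Since AC² = 65 < 61 + 8 = 69, the triangle is acute, so the smallest enclosing circle is the circumcircle.
Circumcentre = (29/22, -7/22), r² = 3965/242.
r = √(3965/242) ≈ 4.05.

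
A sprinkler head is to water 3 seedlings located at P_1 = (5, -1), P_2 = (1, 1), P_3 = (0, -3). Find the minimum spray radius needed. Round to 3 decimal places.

2.758

Side lengths²: P_1P_2² = 20, P_1P_3² = 29, P_2P_3² = 17.
Since P_1P_3² = 29 < 20 + 17 = 37, the triangle is acute, so the smallest enclosing circle is the circumcircle.
Circumcentre = (41/18, -13/9), r² = 2465/324.
r = √(2465/324) ≈ 2.758.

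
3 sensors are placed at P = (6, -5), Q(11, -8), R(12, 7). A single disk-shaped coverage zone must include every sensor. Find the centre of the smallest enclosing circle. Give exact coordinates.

Side lengths²: PQ² = 34, PR² = 180, QR² = 226.
Since QR² = 226 ≥ 180 + 34 = 214, the angle opposite QR is not acute, so the smallest enclosing circle has QR as diameter.
Centre = midpoint of QR = (11.5, -0.5), r² = 226/4 = 56.5.
Centre = (11.5, -0.5).

(11.5, -0.5)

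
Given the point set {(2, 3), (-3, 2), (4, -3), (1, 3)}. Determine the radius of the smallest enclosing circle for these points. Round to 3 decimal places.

The farthest pair is (-3, 2)–(4, -3) with squared distance 74. The circle on this segment as diameter has centre (0.5, -0.5) and r² = 74/4 = 18.5.
Check (2, 3): distance² to centre = 14.5 ≤ 18.5, so it lies inside.
All remaining points lie in this disk, and no smaller disk contains both endpoints, so this is the minimum enclosing circle.
r = √(18.5) ≈ 4.301.

4.301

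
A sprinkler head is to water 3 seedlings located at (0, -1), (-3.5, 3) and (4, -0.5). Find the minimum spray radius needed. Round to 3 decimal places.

Call the three points A, B, C in the order given.
Side lengths²: AB² = 28.25, AC² = 16.25, BC² = 68.5.
Since BC² = 68.5 ≥ 28.25 + 16.25 = 44.5, the angle opposite BC is not acute, so the smallest enclosing circle has BC as diameter.
Centre = midpoint of BC = (0.25, 1.25), r² = 68.5/4 = 17.125.
r = √(17.125) ≈ 4.138.

4.138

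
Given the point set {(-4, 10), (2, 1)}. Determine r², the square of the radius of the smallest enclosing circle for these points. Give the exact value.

29.25

The smallest circle enclosing two points has them as diameter endpoints.
Centre = midpoint = (-1, 5.5); r² = |(-4, 10)−(2, 1)|²/4 = 117/4 = 29.25.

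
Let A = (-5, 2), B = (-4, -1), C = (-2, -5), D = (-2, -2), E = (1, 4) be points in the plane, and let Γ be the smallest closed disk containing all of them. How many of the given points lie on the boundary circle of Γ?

3

By Welzl's lemma the MEC is supported by two points (diametrically opposite) or three points (on a circumcircle).
The minimum enclosing circle is determined by three boundary points: A, C, E.
Their circumcentre is (-0.875, -0.375) with r² = 22.65625.
The farthest remaining point B is at distance² 10.15625 ≤ 22.65625.
The points at distance exactly r from the centre are A, C, E — 3 points.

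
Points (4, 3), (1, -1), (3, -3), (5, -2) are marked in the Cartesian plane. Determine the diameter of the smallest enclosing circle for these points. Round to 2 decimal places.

6.08

The farthest pair is (4, 3)–(3, -3) with squared distance 37. The circle on this segment as diameter has centre (3.5, 0) and r² = 37/4 = 9.25.
Check (1, -1): distance² to centre = 7.25 ≤ 9.25, so it lies inside.
All remaining points lie in this disk, and no smaller disk contains both endpoints, so this is the minimum enclosing circle.
Diameter = 2r = 2√(9.25) ≈ 6.08.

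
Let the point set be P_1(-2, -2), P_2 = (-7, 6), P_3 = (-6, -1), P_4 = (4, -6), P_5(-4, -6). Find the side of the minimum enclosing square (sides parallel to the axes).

The bounding box has width 11 and height 12.
An axis-aligned square enclosing the set must have side ≥ max(width, height).
So the minimum side is max(11, 12) = 12.

12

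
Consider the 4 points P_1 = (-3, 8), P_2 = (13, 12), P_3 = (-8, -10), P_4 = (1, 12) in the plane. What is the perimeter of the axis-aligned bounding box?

86

Width = max x − min x = 13 − (-8) = 21.
Height = max y − min y = 12 − (-10) = 22.
Perimeter = 2(21 + 22) = 86.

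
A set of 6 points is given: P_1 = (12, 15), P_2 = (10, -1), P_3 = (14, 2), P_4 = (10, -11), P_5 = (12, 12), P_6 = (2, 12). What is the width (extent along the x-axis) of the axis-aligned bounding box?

12

max x = 14, min x = 2, so width = 12.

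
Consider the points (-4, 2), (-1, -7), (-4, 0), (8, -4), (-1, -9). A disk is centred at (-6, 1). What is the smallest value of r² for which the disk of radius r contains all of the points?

221

The required radius is the distance from (-6, 1) to the farthest point.
Squared distances: 5, 89, 5, 221, 125.
Maximum is 221, attained at (8, -4).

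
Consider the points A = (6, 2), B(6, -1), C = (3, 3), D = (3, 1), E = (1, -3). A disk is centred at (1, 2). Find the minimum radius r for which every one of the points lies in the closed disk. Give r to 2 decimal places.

5.83

The required radius is the distance from (1, 2) to the farthest point.
Squared distances: 25, 34, 5, 5, 25.
Maximum is 34, attained at B.
r = √34 ≈ 5.83.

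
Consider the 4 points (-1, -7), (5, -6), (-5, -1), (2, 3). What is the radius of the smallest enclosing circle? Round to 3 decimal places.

The minimum enclosing circle is determined by three boundary points: (5, -6), (-5, -1), (2, 3).
Their circumcentre is (0.5, -2.5) with r² = 32.5.
The farthest remaining point (-1, -7) is at distance² 22.5 ≤ 32.5.
r = √(32.5) ≈ 5.701.

5.701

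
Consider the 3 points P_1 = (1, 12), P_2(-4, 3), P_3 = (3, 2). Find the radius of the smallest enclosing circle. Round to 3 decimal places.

Side lengths²: P_1P_2² = 106, P_1P_3² = 104, P_2P_3² = 50.
Since P_1P_2² = 106 < 104 + 50 = 154, the triangle is acute, so the smallest enclosing circle is the circumcircle.
Circumcentre = (3/34, 225/34), r² = 17225/578.
r = √(17225/578) ≈ 5.459.

5.459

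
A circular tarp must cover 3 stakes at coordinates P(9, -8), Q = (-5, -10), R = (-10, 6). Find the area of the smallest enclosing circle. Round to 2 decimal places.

Side lengths²: PQ² = 200, PR² = 557, QR² = 281.
Since PR² = 557 ≥ 281 + 200 = 481, the angle opposite PR is not acute, so the smallest enclosing circle has PR as diameter.
Centre = midpoint of PR = (-0.5, -1), r² = 557/4 = 139.25.
Area = π·r² = π·139.25 ≈ 437.47.

437.47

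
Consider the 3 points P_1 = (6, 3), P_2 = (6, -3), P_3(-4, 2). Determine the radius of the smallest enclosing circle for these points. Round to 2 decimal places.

Side lengths²: P_1P_2² = 36, P_1P_3² = 101, P_2P_3² = 125.
Since P_2P_3² = 125 < 101 + 36 = 137, the triangle is acute, so the smallest enclosing circle is the circumcircle.
Circumcentre = (1.25, 0), r² = 31.5625.
r = √(31.5625) ≈ 5.62.

5.62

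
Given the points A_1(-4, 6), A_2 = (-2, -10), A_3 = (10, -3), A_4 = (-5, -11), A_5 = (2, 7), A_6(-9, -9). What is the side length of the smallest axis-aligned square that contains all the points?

The bounding box has width 19 and height 18.
An axis-aligned square enclosing the set must have side ≥ max(width, height).
So the minimum side is max(19, 18) = 19.

19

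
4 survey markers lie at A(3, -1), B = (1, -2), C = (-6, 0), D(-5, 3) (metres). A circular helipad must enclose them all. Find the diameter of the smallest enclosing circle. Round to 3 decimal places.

9.147

A smallest enclosing disk is always determined by at most three of the input points on its boundary.
The minimum enclosing circle is determined by three boundary points: A, C, D.
Their circumcentre is (-10/7, 1/7) with r² = 1025/49.
The farthest remaining point B is at distance² 514/49 ≤ 1025/49.
Diameter = 2r = 2√(1025/49) ≈ 9.147.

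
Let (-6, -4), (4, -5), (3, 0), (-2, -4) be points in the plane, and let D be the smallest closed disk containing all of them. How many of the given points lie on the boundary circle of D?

A smallest enclosing disk is always determined by at most three of the input points on its boundary.
The minimum enclosing circle is determined by three boundary points: (-6, -4), (4, -5), (3, 0).
Their circumcentre is (-87/98, -331/98) with r² = 127361/4802.
The farthest remaining point (-2, -4) is at distance² 7801/4802 ≤ 127361/4802.
The points at distance exactly r from the centre are (-6, -4), (4, -5), (3, 0) — 3 points.

3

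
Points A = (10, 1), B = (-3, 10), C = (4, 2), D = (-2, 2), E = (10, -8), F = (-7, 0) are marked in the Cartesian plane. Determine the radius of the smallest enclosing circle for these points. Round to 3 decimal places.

By Welzl's lemma the MEC is supported by two points (diametrically opposite) or three points (on a circumcircle).
The farthest pair is B–E with squared distance 493. The circle on this segment as diameter has centre (3.5, 1) and r² = 493/4 = 123.25.
Check A: distance² to centre = 42.25 ≤ 123.25, so it lies inside.
All remaining points lie in this disk, and no smaller disk contains both endpoints, so this is the minimum enclosing circle.
r = √(123.25) ≈ 11.102.

11.102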